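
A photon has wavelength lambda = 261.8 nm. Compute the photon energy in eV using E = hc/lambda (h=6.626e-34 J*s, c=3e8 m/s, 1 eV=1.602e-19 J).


E = hc / lambda
= (6.626e-34)(3e8) / (261.8e-9)
= 1.9878e-25 / 2.6180e-07
= 7.5928e-19 J
Converting to eV: 7.5928e-19 / 1.602e-19
= 4.7396 eV

4.7396


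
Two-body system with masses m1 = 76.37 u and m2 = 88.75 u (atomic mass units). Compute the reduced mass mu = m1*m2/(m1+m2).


mu = m1 * m2 / (m1 + m2)
= 76.37 * 88.75 / (76.37 + 88.75)
= 6777.8375 / 165.12
= 41.0479 u

41.0479


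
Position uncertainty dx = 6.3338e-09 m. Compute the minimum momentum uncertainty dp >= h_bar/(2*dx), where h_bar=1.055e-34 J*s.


dp = h_bar / (2 * dx)
= 1.055e-34 / (2 * 6.3338e-09)
= 1.055e-34 / 1.2668e-08
= 8.3283e-27 kg*m/s

8.3283e-27


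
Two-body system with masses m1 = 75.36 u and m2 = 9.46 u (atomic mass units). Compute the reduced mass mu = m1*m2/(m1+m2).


mu = m1 * m2 / (m1 + m2)
= 75.36 * 9.46 / (75.36 + 9.46)
= 712.9056 / 84.82
= 8.4049 u

8.4049


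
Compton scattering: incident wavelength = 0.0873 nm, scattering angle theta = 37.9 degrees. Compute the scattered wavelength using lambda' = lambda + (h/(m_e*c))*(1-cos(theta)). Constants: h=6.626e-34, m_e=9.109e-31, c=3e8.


Compton wavelength: h/(m_e*c) = 2.4247e-12 m
d_lambda = 2.4247e-12 * (1 - cos(37.9 deg))
= 2.4247e-12 * 0.210916
= 5.1141e-13 m = 0.000511 nm
lambda' = 0.0873 + 0.000511
= 0.087811 nm

0.087811


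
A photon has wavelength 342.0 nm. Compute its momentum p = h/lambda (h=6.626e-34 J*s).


p = h / lambda
= 6.626e-34 / (342.0e-9)
= 6.626e-34 / 3.4200e-07
= 1.9374e-27 kg*m/s

1.9374e-27


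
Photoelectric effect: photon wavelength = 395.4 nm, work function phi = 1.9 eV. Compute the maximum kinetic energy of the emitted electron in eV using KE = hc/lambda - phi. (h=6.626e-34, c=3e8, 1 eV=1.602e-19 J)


E_photon = hc / lambda
= (6.626e-34)(3e8) / (395.4e-9)
= 5.0273e-19 J
= 3.1381 eV
KE = E_photon - phi
= 3.1381 - 1.9
= 1.2381 eV

1.2381


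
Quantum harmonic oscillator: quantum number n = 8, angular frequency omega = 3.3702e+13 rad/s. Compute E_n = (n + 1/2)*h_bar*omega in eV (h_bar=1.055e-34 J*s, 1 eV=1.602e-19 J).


E = (n + 1/2) * h_bar * omega
= (8 + 0.5) * 1.055e-34 * 3.3702e+13
= 8.5 * 3.5556e-21
= 3.0222e-20 J
= 0.1887 eV

0.1887


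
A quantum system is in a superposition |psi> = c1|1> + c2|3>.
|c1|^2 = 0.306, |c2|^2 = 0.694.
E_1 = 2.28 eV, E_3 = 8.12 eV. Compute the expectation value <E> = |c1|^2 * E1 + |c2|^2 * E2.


<E> = |c1|^2 * E1 + |c2|^2 * E2
= 0.306 * 2.28 + 0.694 * 8.12
= 0.6977 + 5.6353
= 6.333 eV

6.333


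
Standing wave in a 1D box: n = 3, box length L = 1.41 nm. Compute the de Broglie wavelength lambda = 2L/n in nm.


lambda = 2L / n
= 2 * 1.41 / 3
= 2.82 / 3
= 0.94 nm

0.94


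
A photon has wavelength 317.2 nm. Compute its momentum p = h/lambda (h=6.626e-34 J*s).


p = h / lambda
= 6.626e-34 / (317.2e-9)
= 6.626e-34 / 3.1720e-07
= 2.0889e-27 kg*m/s

2.0889e-27


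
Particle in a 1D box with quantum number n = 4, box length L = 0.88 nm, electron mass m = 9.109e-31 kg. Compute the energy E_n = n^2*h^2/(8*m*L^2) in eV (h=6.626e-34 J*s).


E = n^2 * h^2 / (8 * m * L^2)
= 4^2 * (6.626e-34)^2 / (8 * 9.109e-31 * (0.88e-9)^2)
= 16 * 4.3904e-67 / (8 * 9.109e-31 * 7.7440e-19)
= 1.2448e-18 J
= 7.7702 eV

7.7702


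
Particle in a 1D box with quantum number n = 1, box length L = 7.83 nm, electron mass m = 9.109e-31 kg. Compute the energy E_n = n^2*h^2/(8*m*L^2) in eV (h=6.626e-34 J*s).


E = n^2 * h^2 / (8 * m * L^2)
= 1^2 * (6.626e-34)^2 / (8 * 9.109e-31 * (7.83e-9)^2)
= 1 * 4.3904e-67 / (8 * 9.109e-31 * 6.1309e-17)
= 9.8269e-22 J
= 0.0061 eV

0.0061


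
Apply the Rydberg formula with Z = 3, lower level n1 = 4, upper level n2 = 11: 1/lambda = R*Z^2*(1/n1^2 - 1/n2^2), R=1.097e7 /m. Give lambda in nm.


1/lambda = R * Z^2 * (1/n1^2 - 1/n2^2)
= 1.097e7 * 3^2 * (1/4^2 - 1/11^2)
= 1.097e7 * 9 * (0.0625 - 0.008264)
= 5.3547e+06 /m
lambda = 1 / 5.3547e+06
= 186.7527 nm

186.7527


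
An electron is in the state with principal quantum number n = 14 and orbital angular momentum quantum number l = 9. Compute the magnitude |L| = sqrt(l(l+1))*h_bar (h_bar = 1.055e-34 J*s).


L = sqrt(l*(l+1)) * h_bar
= sqrt(9 * 10) * 1.055e-34
= sqrt(90) * 1.055e-34
= 9.4868 * 1.055e-34
= 1.0009e-33 J*s

1.0009e-33


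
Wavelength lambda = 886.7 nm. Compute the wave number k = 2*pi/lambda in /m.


k = 2 * pi / lambda
= 6.2832 / (886.7e-9)
= 6.2832 / 8.8670e-07
= 7.0860e+06 /m

7.0860e+06


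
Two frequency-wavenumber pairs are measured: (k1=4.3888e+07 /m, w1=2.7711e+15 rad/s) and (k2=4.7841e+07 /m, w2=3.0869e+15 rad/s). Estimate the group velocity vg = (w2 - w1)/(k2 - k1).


vg = (w2 - w1) / (k2 - k1)
= (3.0869e+15 - 2.7711e+15) / (4.7841e+07 - 4.3888e+07)
= 3.1580e+14 / 3.9530e+06
= 7.9889e+07 m/s

7.9889e+07


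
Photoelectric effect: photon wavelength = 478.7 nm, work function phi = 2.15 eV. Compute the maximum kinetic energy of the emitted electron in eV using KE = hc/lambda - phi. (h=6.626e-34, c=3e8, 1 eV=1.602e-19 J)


E_photon = hc / lambda
= (6.626e-34)(3e8) / (478.7e-9)
= 4.1525e-19 J
= 2.5921 eV
KE = E_photon - phi
= 2.5921 - 2.15
= 0.4421 eV

0.4421


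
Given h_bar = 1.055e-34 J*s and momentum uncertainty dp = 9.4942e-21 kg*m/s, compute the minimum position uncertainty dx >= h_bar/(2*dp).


dx = h_bar / (2 * dp)
= 1.055e-34 / (2 * 9.4942e-21)
= 1.055e-34 / 1.8988e-20
= 5.5560e-15 m

5.5560e-15


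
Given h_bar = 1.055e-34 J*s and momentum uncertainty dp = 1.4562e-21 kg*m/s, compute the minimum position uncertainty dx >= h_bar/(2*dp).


dx = h_bar / (2 * dp)
= 1.055e-34 / (2 * 1.4562e-21)
= 1.055e-34 / 2.9124e-21
= 3.6224e-14 m

3.6224e-14


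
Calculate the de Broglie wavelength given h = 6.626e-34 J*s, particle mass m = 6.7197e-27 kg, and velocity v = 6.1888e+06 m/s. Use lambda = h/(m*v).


lambda = h / (m * v)
= 6.626e-34 / (6.7197e-27 * 6.1888e+06)
= 6.626e-34 / 4.1587e-20
= 1.5933e-14 m

1.5933e-14


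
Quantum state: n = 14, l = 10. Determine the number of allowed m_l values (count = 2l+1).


m_l ranges from -l to +l in integer steps
So m_l goes from -10 to +10
Count = 2l + 1 = 2*10 + 1
= 21

21


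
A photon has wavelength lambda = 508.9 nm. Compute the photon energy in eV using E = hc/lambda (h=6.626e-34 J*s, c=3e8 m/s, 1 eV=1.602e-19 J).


E = hc / lambda
= (6.626e-34)(3e8) / (508.9e-9)
= 1.9878e-25 / 5.0890e-07
= 3.9061e-19 J
Converting to eV: 3.9061e-19 / 1.602e-19
= 2.4382 eV

2.4382


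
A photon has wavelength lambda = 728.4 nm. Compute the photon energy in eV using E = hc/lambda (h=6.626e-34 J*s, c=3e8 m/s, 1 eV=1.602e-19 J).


E = hc / lambda
= (6.626e-34)(3e8) / (728.4e-9)
= 1.9878e-25 / 7.2840e-07
= 2.7290e-19 J
Converting to eV: 2.7290e-19 / 1.602e-19
= 1.7035 eV

1.7035


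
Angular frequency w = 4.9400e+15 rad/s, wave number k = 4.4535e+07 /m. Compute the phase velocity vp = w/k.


vp = w / k
= 4.9400e+15 / 4.4535e+07
= 1.1092e+08 m/s

1.1092e+08


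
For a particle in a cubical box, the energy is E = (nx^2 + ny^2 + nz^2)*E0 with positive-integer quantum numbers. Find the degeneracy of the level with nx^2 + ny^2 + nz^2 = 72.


Enumerate all (nx, ny, nz) with nx^2 + ny^2 + nz^2 = 72:
(2,2,8)
(2,8,2)
(8,2,2)
Total degeneracy = 3

3


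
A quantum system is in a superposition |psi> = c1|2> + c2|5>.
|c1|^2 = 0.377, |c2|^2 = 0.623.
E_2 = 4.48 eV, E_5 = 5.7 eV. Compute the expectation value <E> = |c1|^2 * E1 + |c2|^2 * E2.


<E> = |c1|^2 * E1 + |c2|^2 * E2
= 0.377 * 4.48 + 0.623 * 5.7
= 1.689 + 3.5511
= 5.2401 eV

5.2401


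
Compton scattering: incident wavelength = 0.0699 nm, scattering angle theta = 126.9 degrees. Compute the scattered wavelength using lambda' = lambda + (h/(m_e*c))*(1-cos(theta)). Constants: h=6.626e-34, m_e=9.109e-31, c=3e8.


Compton wavelength: h/(m_e*c) = 2.4247e-12 m
d_lambda = 2.4247e-12 * (1 - cos(126.9 deg))
= 2.4247e-12 * 1.60042
= 3.8806e-12 m = 0.003881 nm
lambda' = 0.0699 + 0.003881
= 0.073781 nm

0.073781


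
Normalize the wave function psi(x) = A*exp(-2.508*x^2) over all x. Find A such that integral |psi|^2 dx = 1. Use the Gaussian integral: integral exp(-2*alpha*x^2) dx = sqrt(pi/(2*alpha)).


integral |psi|^2 dx = A^2 * sqrt(pi/(2*alpha)) = 1
A^2 = sqrt(2*alpha/pi)
= sqrt(2 * 2.508 / pi)
= 1.263583
A = sqrt(1.263583)
= 1.1241

1.1241


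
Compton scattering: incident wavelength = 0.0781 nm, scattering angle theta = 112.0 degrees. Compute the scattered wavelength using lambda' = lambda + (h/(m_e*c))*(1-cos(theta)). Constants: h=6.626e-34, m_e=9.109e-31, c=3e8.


Compton wavelength: h/(m_e*c) = 2.4247e-12 m
d_lambda = 2.4247e-12 * (1 - cos(112.0 deg))
= 2.4247e-12 * 1.374607
= 3.3330e-12 m = 0.003333 nm
lambda' = 0.0781 + 0.003333
= 0.081433 nm

0.081433


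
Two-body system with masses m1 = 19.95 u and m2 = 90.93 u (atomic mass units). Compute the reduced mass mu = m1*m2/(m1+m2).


mu = m1 * m2 / (m1 + m2)
= 19.95 * 90.93 / (19.95 + 90.93)
= 1814.0535 / 110.88
= 16.3605 u

16.3605


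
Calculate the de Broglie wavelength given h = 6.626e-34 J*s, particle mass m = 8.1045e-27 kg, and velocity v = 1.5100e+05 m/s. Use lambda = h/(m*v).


lambda = h / (m * v)
= 6.626e-34 / (8.1045e-27 * 1.5100e+05)
= 6.626e-34 / 1.2238e-21
= 5.4144e-13 m

5.4144e-13


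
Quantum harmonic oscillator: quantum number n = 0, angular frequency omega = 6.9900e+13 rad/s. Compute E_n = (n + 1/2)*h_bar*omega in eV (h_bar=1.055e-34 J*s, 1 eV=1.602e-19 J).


E = (n + 1/2) * h_bar * omega
= (0 + 0.5) * 1.055e-34 * 6.9900e+13
= 0.5 * 7.3744e-21
= 3.6872e-21 J
= 0.023 eV

0.023


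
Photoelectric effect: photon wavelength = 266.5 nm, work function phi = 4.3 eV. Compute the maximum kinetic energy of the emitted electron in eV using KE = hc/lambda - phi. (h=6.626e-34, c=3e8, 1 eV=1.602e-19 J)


E_photon = hc / lambda
= (6.626e-34)(3e8) / (266.5e-9)
= 7.4589e-19 J
= 4.656 eV
KE = E_photon - phi
= 4.656 - 4.3
= 0.356 eV

0.356


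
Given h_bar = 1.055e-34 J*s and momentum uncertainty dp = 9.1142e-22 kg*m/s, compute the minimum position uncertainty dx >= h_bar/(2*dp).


dx = h_bar / (2 * dp)
= 1.055e-34 / (2 * 9.1142e-22)
= 1.055e-34 / 1.8228e-21
= 5.7877e-14 m

5.7877e-14


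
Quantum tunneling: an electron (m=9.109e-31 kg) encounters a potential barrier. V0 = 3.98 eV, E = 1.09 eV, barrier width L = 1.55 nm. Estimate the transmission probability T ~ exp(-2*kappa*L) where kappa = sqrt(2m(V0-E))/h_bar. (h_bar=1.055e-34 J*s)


V0 - E = 2.89 eV = 4.6298e-19 J
kappa = sqrt(2 * m * (V0-E)) / h_bar
= sqrt(2 * 9.109e-31 * 4.6298e-19) / 1.055e-34
= 8.7052e+09 /m
2*kappa*L = 2 * 8.7052e+09 * 1.55e-9
= 26.9861
T = exp(-26.9861) = 1.905880e-12

1.905880e-12


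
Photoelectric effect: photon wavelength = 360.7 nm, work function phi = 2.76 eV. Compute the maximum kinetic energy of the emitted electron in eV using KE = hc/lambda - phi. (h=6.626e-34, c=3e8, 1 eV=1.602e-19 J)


E_photon = hc / lambda
= (6.626e-34)(3e8) / (360.7e-9)
= 5.5110e-19 J
= 3.44 eV
KE = E_photon - phi
= 3.44 - 2.76
= 0.68 eV

0.68


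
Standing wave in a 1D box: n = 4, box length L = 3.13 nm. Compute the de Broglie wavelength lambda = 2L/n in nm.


lambda = 2L / n
= 2 * 3.13 / 4
= 6.26 / 4
= 1.565 nm

1.565


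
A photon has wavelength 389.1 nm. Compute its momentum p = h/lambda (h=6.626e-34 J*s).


p = h / lambda
= 6.626e-34 / (389.1e-9)
= 6.626e-34 / 3.8910e-07
= 1.7029e-27 kg*m/s

1.7029e-27


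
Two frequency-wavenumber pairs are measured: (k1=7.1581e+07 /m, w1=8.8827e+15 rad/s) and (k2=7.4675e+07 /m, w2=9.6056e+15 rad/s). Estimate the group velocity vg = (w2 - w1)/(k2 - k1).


vg = (w2 - w1) / (k2 - k1)
= (9.6056e+15 - 8.8827e+15) / (7.4675e+07 - 7.1581e+07)
= 7.2290e+14 / 3.0940e+06
= 2.3365e+08 m/s

2.3365e+08


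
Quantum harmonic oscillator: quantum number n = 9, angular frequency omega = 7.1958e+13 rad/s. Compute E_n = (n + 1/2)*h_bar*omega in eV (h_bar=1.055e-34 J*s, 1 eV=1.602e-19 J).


E = (n + 1/2) * h_bar * omega
= (9 + 0.5) * 1.055e-34 * 7.1958e+13
= 9.5 * 7.5916e-21
= 7.2120e-20 J
= 0.4502 eV

0.4502


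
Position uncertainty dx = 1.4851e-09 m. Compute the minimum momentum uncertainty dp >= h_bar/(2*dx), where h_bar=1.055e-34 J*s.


dp = h_bar / (2 * dx)
= 1.055e-34 / (2 * 1.4851e-09)
= 1.055e-34 / 2.9702e-09
= 3.5519e-26 kg*m/s

3.5519e-26


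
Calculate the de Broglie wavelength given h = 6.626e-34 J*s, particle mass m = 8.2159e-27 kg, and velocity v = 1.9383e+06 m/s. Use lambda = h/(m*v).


lambda = h / (m * v)
= 6.626e-34 / (8.2159e-27 * 1.9383e+06)
= 6.626e-34 / 1.5925e-20
= 4.1608e-14 m

4.1608e-14


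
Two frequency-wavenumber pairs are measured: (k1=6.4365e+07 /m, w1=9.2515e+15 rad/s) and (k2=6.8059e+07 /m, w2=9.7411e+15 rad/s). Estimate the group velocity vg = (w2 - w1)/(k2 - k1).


vg = (w2 - w1) / (k2 - k1)
= (9.7411e+15 - 9.2515e+15) / (6.8059e+07 - 6.4365e+07)
= 4.8960e+14 / 3.6940e+06
= 1.3254e+08 m/s

1.3254e+08


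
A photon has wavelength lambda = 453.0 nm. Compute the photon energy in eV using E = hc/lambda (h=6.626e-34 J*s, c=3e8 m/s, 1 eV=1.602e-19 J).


E = hc / lambda
= (6.626e-34)(3e8) / (453.0e-9)
= 1.9878e-25 / 4.5300e-07
= 4.3881e-19 J
Converting to eV: 4.3881e-19 / 1.602e-19
= 2.7391 eV

2.7391


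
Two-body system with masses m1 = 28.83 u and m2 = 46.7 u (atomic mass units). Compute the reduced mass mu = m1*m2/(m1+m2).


mu = m1 * m2 / (m1 + m2)
= 28.83 * 46.7 / (28.83 + 46.7)
= 1346.361 / 75.53
= 17.8255 u

17.8255


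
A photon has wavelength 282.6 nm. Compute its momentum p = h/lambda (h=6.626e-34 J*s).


p = h / lambda
= 6.626e-34 / (282.6e-9)
= 6.626e-34 / 2.8260e-07
= 2.3447e-27 kg*m/s

2.3447e-27


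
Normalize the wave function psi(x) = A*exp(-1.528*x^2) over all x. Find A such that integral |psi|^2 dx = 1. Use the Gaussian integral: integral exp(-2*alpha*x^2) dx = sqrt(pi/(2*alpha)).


integral |psi|^2 dx = A^2 * sqrt(pi/(2*alpha)) = 1
A^2 = sqrt(2*alpha/pi)
= sqrt(2 * 1.528 / pi)
= 0.986283
A = sqrt(0.986283)
= 0.9931

0.9931


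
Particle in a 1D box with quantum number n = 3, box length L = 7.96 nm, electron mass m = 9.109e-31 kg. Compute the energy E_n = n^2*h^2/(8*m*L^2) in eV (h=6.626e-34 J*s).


E = n^2 * h^2 / (8 * m * L^2)
= 3^2 * (6.626e-34)^2 / (8 * 9.109e-31 * (7.96e-9)^2)
= 9 * 4.3904e-67 / (8 * 9.109e-31 * 6.3362e-17)
= 8.5577e-21 J
= 0.0534 eV

0.0534


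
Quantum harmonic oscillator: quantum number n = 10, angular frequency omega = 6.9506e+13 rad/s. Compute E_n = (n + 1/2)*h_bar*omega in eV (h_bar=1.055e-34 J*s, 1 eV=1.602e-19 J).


E = (n + 1/2) * h_bar * omega
= (10 + 0.5) * 1.055e-34 * 6.9506e+13
= 10.5 * 7.3329e-21
= 7.6995e-20 J
= 0.4806 eV

0.4806


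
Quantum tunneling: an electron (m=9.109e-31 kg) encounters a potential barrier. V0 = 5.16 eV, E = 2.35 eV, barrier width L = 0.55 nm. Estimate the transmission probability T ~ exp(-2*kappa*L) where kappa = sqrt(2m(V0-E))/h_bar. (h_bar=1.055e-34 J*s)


V0 - E = 2.81 eV = 4.5016e-19 J
kappa = sqrt(2 * m * (V0-E)) / h_bar
= sqrt(2 * 9.109e-31 * 4.5016e-19) / 1.055e-34
= 8.5839e+09 /m
2*kappa*L = 2 * 8.5839e+09 * 0.55e-9
= 9.4422
T = exp(-9.4422) = 7.930265e-05

7.930265e-05


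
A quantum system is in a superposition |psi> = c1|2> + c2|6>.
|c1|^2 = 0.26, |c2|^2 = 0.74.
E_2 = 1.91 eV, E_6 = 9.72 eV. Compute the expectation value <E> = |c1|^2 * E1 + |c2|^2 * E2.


<E> = |c1|^2 * E1 + |c2|^2 * E2
= 0.26 * 1.91 + 0.74 * 9.72
= 0.4966 + 7.1928
= 7.6894 eV

7.6894


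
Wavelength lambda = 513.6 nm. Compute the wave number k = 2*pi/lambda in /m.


k = 2 * pi / lambda
= 6.2832 / (513.6e-9)
= 6.2832 / 5.1360e-07
= 1.2234e+07 /m

1.2234e+07


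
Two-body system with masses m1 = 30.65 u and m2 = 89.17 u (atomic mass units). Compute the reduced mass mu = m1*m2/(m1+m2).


mu = m1 * m2 / (m1 + m2)
= 30.65 * 89.17 / (30.65 + 89.17)
= 2733.0605 / 119.82
= 22.8097 u

22.8097


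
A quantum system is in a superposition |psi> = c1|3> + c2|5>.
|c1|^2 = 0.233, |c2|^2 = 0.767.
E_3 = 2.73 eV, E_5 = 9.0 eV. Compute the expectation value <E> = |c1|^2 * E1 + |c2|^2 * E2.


<E> = |c1|^2 * E1 + |c2|^2 * E2
= 0.233 * 2.73 + 0.767 * 9.0
= 0.6361 + 6.903
= 7.5391 eV

7.5391


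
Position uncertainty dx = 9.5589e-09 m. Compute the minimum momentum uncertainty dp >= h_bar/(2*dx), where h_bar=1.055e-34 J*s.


dp = h_bar / (2 * dx)
= 1.055e-34 / (2 * 9.5589e-09)
= 1.055e-34 / 1.9118e-08
= 5.5184e-27 kg*m/s

5.5184e-27


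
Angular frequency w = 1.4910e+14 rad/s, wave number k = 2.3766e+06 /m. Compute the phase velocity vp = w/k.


vp = w / k
= 1.4910e+14 / 2.3766e+06
= 6.2737e+07 m/s

6.2737e+07


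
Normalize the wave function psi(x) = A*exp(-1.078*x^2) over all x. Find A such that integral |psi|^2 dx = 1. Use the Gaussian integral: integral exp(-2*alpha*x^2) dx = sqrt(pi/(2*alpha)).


integral |psi|^2 dx = A^2 * sqrt(pi/(2*alpha)) = 1
A^2 = sqrt(2*alpha/pi)
= sqrt(2 * 1.078 / pi)
= 0.828418
A = sqrt(0.828418)
= 0.9102

0.9102


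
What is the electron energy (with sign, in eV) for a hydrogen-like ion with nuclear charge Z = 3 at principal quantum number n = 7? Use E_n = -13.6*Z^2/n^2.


E_n = -13.6 * Z^2 / n^2
= -13.6 * 3^2 / 7^2
= -13.6 * 9 / 49
= -2.498 eV

-2.498


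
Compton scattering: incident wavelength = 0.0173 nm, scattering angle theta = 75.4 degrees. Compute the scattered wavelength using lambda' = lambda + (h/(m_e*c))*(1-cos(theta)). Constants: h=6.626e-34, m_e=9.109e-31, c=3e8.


Compton wavelength: h/(m_e*c) = 2.4247e-12 m
d_lambda = 2.4247e-12 * (1 - cos(75.4 deg))
= 2.4247e-12 * 0.747931
= 1.8135e-12 m = 0.001814 nm
lambda' = 0.0173 + 0.001814
= 0.019114 nm

0.019114


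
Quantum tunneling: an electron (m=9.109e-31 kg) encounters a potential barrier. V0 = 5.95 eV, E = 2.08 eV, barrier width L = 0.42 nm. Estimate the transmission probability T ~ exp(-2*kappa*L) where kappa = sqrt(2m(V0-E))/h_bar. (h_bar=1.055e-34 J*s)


V0 - E = 3.87 eV = 6.1997e-19 J
kappa = sqrt(2 * m * (V0-E)) / h_bar
= sqrt(2 * 9.109e-31 * 6.1997e-19) / 1.055e-34
= 1.0074e+10 /m
2*kappa*L = 2 * 1.0074e+10 * 0.42e-9
= 8.4618
T = exp(-8.4618) = 2.113865e-04

2.113865e-04


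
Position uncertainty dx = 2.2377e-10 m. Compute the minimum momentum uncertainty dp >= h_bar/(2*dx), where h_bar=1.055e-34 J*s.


dp = h_bar / (2 * dx)
= 1.055e-34 / (2 * 2.2377e-10)
= 1.055e-34 / 4.4754e-10
= 2.3573e-25 kg*m/s

2.3573e-25


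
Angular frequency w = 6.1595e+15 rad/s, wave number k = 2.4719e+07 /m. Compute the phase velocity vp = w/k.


vp = w / k
= 6.1595e+15 / 2.4719e+07
= 2.4918e+08 m/s

2.4918e+08


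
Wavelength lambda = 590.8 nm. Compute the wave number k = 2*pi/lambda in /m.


k = 2 * pi / lambda
= 6.2832 / (590.8e-9)
= 6.2832 / 5.9080e-07
= 1.0635e+07 /m

1.0635e+07


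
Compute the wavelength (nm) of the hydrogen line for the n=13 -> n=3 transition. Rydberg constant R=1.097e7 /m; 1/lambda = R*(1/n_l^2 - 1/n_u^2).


1/lambda = R * (1/n_l^2 - 1/n_u^2)
= 1.097e7 * (1/3^2 - 1/13^2)
= 1.097e7 * (0.111111 - 0.005917)
= 1.097e7 * 0.105194
= 1.1540e+06 /m
lambda = 1 / 1.1540e+06 = 866.5679 nm

866.5679


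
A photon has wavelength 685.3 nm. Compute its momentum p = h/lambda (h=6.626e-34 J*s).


p = h / lambda
= 6.626e-34 / (685.3e-9)
= 6.626e-34 / 6.8530e-07
= 9.6688e-28 kg*m/s

9.6688e-28


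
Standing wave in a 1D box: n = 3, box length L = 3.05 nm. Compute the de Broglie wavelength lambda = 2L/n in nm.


lambda = 2L / n
= 2 * 3.05 / 3
= 6.1 / 3
= 2.0333 nm

2.0333


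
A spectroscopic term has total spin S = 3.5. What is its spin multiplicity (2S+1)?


Spin multiplicity = 2S + 1
= 2 * 3.5 + 1
= 7.0 + 1
= 8

8


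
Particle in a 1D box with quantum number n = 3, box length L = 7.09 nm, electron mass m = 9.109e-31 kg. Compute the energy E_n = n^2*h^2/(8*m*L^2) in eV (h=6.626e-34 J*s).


E = n^2 * h^2 / (8 * m * L^2)
= 3^2 * (6.626e-34)^2 / (8 * 9.109e-31 * (7.09e-9)^2)
= 9 * 4.3904e-67 / (8 * 9.109e-31 * 5.0268e-17)
= 1.0787e-20 J
= 0.0673 eV

0.0673


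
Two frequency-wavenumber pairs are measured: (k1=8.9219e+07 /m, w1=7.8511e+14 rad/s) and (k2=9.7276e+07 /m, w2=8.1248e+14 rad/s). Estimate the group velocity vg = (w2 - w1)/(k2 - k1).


vg = (w2 - w1) / (k2 - k1)
= (8.1248e+14 - 7.8511e+14) / (9.7276e+07 - 8.9219e+07)
= 2.7370e+13 / 8.0570e+06
= 3.3970e+06 m/s

3.3970e+06


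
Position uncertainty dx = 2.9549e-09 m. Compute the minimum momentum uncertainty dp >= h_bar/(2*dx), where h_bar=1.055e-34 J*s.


dp = h_bar / (2 * dx)
= 1.055e-34 / (2 * 2.9549e-09)
= 1.055e-34 / 5.9098e-09
= 1.7852e-26 kg*m/s

1.7852e-26


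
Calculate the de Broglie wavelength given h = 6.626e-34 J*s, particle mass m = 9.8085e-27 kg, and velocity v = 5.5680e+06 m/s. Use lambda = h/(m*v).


lambda = h / (m * v)
= 6.626e-34 / (9.8085e-27 * 5.5680e+06)
= 6.626e-34 / 5.4614e-20
= 1.2132e-14 m

1.2132e-14


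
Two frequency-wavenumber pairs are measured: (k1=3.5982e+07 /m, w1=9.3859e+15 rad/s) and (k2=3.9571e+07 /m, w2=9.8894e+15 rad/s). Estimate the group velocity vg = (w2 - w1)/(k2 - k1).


vg = (w2 - w1) / (k2 - k1)
= (9.8894e+15 - 9.3859e+15) / (3.9571e+07 - 3.5982e+07)
= 5.0350e+14 / 3.5890e+06
= 1.4029e+08 m/s

1.4029e+08


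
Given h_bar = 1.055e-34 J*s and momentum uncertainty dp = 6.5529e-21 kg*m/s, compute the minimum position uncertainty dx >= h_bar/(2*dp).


dx = h_bar / (2 * dp)
= 1.055e-34 / (2 * 6.5529e-21)
= 1.055e-34 / 1.3106e-20
= 8.0499e-15 m

8.0499e-15


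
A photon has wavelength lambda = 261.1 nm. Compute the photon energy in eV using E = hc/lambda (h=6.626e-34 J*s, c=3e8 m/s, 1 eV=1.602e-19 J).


E = hc / lambda
= (6.626e-34)(3e8) / (261.1e-9)
= 1.9878e-25 / 2.6110e-07
= 7.6132e-19 J
Converting to eV: 7.6132e-19 / 1.602e-19
= 4.7523 eV

4.7523


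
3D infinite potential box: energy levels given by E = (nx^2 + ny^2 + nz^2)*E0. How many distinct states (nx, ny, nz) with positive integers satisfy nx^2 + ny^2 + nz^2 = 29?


Enumerate all (nx, ny, nz) with nx^2 + ny^2 + nz^2 = 29:
(2,3,4)
(2,4,3)
(3,2,4)
(3,4,2)
(4,2,3)
(4,3,2)
Total degeneracy = 6

6


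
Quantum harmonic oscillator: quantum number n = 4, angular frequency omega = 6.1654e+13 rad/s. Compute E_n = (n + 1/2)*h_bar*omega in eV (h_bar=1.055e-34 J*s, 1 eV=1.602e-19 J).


E = (n + 1/2) * h_bar * omega
= (4 + 0.5) * 1.055e-34 * 6.1654e+13
= 4.5 * 6.5045e-21
= 2.9270e-20 J
= 0.1827 eV

0.1827


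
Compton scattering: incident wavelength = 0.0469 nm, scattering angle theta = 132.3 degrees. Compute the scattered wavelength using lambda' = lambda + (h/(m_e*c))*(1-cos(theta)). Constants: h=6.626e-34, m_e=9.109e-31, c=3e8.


Compton wavelength: h/(m_e*c) = 2.4247e-12 m
d_lambda = 2.4247e-12 * (1 - cos(132.3 deg))
= 2.4247e-12 * 1.673013
= 4.0566e-12 m = 0.004057 nm
lambda' = 0.0469 + 0.004057
= 0.050957 nm

0.050957


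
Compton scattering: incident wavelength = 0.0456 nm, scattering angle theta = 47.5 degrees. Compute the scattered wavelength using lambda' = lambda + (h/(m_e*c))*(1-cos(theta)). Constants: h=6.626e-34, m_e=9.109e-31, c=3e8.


Compton wavelength: h/(m_e*c) = 2.4247e-12 m
d_lambda = 2.4247e-12 * (1 - cos(47.5 deg))
= 2.4247e-12 * 0.32441
= 7.8660e-13 m = 0.000787 nm
lambda' = 0.0456 + 0.000787
= 0.046387 nm

0.046387


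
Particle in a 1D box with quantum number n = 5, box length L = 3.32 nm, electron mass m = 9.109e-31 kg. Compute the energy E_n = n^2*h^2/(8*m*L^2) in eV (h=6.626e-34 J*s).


E = n^2 * h^2 / (8 * m * L^2)
= 5^2 * (6.626e-34)^2 / (8 * 9.109e-31 * (3.32e-9)^2)
= 25 * 4.3904e-67 / (8 * 9.109e-31 * 1.1022e-17)
= 1.3665e-19 J
= 0.853 eV

0.853


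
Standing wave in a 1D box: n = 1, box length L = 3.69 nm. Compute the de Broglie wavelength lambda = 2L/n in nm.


lambda = 2L / n
= 2 * 3.69 / 1
= 7.38 / 1
= 7.38 nm

7.38


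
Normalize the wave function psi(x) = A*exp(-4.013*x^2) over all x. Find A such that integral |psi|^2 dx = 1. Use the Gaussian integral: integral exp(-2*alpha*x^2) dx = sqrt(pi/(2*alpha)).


integral |psi|^2 dx = A^2 * sqrt(pi/(2*alpha)) = 1
A^2 = sqrt(2*alpha/pi)
= sqrt(2 * 4.013 / pi)
= 1.59836
A = sqrt(1.59836)
= 1.2643

1.2643


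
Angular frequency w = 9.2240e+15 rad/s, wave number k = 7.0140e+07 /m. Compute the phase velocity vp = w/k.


vp = w / k
= 9.2240e+15 / 7.0140e+07
= 1.3151e+08 m/s

1.3151e+08


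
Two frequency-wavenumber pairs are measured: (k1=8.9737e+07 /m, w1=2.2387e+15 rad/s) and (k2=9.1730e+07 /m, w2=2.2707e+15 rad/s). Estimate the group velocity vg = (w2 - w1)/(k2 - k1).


vg = (w2 - w1) / (k2 - k1)
= (2.2707e+15 - 2.2387e+15) / (9.1730e+07 - 8.9737e+07)
= 3.2000e+13 / 1.9930e+06
= 1.6056e+07 m/s

1.6056e+07


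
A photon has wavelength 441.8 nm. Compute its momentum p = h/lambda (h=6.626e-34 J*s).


p = h / lambda
= 6.626e-34 / (441.8e-9)
= 6.626e-34 / 4.4180e-07
= 1.4998e-27 kg*m/s

1.4998e-27


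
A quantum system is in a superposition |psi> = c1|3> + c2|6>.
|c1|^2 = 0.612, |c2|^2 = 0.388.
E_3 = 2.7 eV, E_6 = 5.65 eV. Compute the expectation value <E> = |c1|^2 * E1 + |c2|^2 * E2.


<E> = |c1|^2 * E1 + |c2|^2 * E2
= 0.612 * 2.7 + 0.388 * 5.65
= 1.6524 + 2.1922
= 3.8446 eV

3.8446


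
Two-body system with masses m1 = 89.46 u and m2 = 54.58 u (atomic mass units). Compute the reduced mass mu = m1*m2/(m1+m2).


mu = m1 * m2 / (m1 + m2)
= 89.46 * 54.58 / (89.46 + 54.58)
= 4882.7268 / 144.04
= 33.8984 u

33.8984


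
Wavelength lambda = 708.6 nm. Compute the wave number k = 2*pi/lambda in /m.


k = 2 * pi / lambda
= 6.2832 / (708.6e-9)
= 6.2832 / 7.0860e-07
= 8.8670e+06 /m

8.8670e+06


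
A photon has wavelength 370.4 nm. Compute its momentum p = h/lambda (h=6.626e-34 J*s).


p = h / lambda
= 6.626e-34 / (370.4e-9)
= 6.626e-34 / 3.7040e-07
= 1.7889e-27 kg*m/s

1.7889e-27


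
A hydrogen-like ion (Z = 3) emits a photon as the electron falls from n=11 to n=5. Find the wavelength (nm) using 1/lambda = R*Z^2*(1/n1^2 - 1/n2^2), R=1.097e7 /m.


1/lambda = R * Z^2 * (1/n1^2 - 1/n2^2)
= 1.097e7 * 3^2 * (1/5^2 - 1/11^2)
= 1.097e7 * 9 * (0.04 - 0.008264)
= 3.1332e+06 /m
lambda = 1 / 3.1332e+06
= 319.1575 nm

319.1575


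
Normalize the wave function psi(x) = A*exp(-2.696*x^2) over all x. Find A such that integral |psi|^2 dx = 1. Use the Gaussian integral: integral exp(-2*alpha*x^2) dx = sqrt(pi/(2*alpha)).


integral |psi|^2 dx = A^2 * sqrt(pi/(2*alpha)) = 1
A^2 = sqrt(2*alpha/pi)
= sqrt(2 * 2.696 / pi)
= 1.310087
A = sqrt(1.310087)
= 1.1446

1.1446


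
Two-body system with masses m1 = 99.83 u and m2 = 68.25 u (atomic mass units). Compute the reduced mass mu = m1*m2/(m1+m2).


mu = m1 * m2 / (m1 + m2)
= 99.83 * 68.25 / (99.83 + 68.25)
= 6813.3975 / 168.08
= 40.5366 u

40.5366


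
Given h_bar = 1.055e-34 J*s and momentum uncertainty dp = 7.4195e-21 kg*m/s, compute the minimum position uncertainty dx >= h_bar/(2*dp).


dx = h_bar / (2 * dp)
= 1.055e-34 / (2 * 7.4195e-21)
= 1.055e-34 / 1.4839e-20
= 7.1096e-15 m

7.1096e-15


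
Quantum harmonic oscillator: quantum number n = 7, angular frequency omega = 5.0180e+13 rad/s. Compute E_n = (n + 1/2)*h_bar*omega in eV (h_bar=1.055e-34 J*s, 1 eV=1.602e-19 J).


E = (n + 1/2) * h_bar * omega
= (7 + 0.5) * 1.055e-34 * 5.0180e+13
= 7.5 * 5.2940e-21
= 3.9705e-20 J
= 0.2478 eV

0.2478


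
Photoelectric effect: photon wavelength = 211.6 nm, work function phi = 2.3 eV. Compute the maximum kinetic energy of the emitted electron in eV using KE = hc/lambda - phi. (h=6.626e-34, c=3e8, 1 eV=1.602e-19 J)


E_photon = hc / lambda
= (6.626e-34)(3e8) / (211.6e-9)
= 9.3941e-19 J
= 5.864 eV
KE = E_photon - phi
= 5.864 - 2.3
= 3.564 eV

3.564


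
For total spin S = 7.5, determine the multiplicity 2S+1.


Spin multiplicity = 2S + 1
= 2 * 7.5 + 1
= 15.0 + 1
= 16

16


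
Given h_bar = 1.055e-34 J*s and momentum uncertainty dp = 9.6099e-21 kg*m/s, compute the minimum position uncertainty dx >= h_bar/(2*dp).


dx = h_bar / (2 * dp)
= 1.055e-34 / (2 * 9.6099e-21)
= 1.055e-34 / 1.9220e-20
= 5.4891e-15 m

5.4891e-15


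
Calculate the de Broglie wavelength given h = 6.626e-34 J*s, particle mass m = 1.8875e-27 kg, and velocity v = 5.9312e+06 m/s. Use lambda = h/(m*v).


lambda = h / (m * v)
= 6.626e-34 / (1.8875e-27 * 5.9312e+06)
= 6.626e-34 / 1.1195e-20
= 5.9186e-14 m

5.9186e-14


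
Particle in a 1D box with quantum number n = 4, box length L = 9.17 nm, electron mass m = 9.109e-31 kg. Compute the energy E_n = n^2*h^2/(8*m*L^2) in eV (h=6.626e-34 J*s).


E = n^2 * h^2 / (8 * m * L^2)
= 4^2 * (6.626e-34)^2 / (8 * 9.109e-31 * (9.17e-9)^2)
= 16 * 4.3904e-67 / (8 * 9.109e-31 * 8.4089e-17)
= 1.1464e-20 J
= 0.0716 eV

0.0716


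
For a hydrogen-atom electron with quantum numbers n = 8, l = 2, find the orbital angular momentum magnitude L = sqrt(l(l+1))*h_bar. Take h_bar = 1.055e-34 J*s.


L = sqrt(l*(l+1)) * h_bar
= sqrt(2 * 3) * 1.055e-34
= sqrt(6) * 1.055e-34
= 2.4495 * 1.055e-34
= 2.5842e-34 J*s

2.5842e-34


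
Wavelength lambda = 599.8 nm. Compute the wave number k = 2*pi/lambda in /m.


k = 2 * pi / lambda
= 6.2832 / (599.8e-9)
= 6.2832 / 5.9980e-07
= 1.0475e+07 /m

1.0475e+07


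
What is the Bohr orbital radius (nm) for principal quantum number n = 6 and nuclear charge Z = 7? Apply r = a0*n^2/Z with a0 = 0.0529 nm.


r = a0 * n^2 / Z
= 0.0529 * 6^2 / 7
= 0.0529 * 36 / 7
= 0.2721 nm

0.2721


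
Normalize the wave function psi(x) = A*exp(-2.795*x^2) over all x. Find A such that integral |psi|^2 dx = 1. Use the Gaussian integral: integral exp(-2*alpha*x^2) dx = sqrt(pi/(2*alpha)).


integral |psi|^2 dx = A^2 * sqrt(pi/(2*alpha)) = 1
A^2 = sqrt(2*alpha/pi)
= sqrt(2 * 2.795 / pi)
= 1.333924
A = sqrt(1.333924)
= 1.155

1.155


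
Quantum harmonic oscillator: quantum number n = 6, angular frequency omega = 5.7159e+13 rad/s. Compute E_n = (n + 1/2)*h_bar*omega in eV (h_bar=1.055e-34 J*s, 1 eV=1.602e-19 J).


E = (n + 1/2) * h_bar * omega
= (6 + 0.5) * 1.055e-34 * 5.7159e+13
= 6.5 * 6.0303e-21
= 3.9197e-20 J
= 0.2447 eV

0.2447


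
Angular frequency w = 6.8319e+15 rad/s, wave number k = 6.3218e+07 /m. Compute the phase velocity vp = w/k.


vp = w / k
= 6.8319e+15 / 6.3218e+07
= 1.0807e+08 m/s

1.0807e+08


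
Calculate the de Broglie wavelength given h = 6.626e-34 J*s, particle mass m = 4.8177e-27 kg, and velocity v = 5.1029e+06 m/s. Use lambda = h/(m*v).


lambda = h / (m * v)
= 6.626e-34 / (4.8177e-27 * 5.1029e+06)
= 6.626e-34 / 2.4584e-20
= 2.6952e-14 m

2.6952e-14


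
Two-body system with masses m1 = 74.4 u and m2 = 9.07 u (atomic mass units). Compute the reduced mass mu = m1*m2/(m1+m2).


mu = m1 * m2 / (m1 + m2)
= 74.4 * 9.07 / (74.4 + 9.07)
= 674.808 / 83.47
= 8.0844 u

8.0844


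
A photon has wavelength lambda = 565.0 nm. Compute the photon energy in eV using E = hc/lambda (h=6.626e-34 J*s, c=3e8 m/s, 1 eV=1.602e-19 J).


E = hc / lambda
= (6.626e-34)(3e8) / (565.0e-9)
= 1.9878e-25 / 5.6500e-07
= 3.5182e-19 J
Converting to eV: 3.5182e-19 / 1.602e-19
= 2.1961 eV

2.1961


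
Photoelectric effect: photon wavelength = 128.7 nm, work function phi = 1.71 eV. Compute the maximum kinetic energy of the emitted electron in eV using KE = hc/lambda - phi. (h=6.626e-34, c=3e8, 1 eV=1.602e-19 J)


E_photon = hc / lambda
= (6.626e-34)(3e8) / (128.7e-9)
= 1.5445e-18 J
= 9.6412 eV
KE = E_photon - phi
= 9.6412 - 1.71
= 7.9312 eV

7.9312


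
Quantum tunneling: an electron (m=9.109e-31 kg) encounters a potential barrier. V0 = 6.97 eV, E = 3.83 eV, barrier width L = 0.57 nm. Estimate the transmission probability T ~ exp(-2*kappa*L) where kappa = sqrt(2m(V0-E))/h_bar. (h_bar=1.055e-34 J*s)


V0 - E = 3.14 eV = 5.0303e-19 J
kappa = sqrt(2 * m * (V0-E)) / h_bar
= sqrt(2 * 9.109e-31 * 5.0303e-19) / 1.055e-34
= 9.0739e+09 /m
2*kappa*L = 2 * 9.0739e+09 * 0.57e-9
= 10.3442
T = exp(-10.3442) = 3.217742e-05

3.217742e-05


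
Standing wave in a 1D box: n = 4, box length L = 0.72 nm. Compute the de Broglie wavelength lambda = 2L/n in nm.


lambda = 2L / n
= 2 * 0.72 / 4
= 1.44 / 4
= 0.36 nm

0.36


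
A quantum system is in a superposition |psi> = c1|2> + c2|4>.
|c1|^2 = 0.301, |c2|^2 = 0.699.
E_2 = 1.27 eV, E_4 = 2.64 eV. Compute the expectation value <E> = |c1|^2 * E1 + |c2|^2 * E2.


<E> = |c1|^2 * E1 + |c2|^2 * E2
= 0.301 * 1.27 + 0.699 * 2.64
= 0.3823 + 1.8454
= 2.2276 eV

2.2276


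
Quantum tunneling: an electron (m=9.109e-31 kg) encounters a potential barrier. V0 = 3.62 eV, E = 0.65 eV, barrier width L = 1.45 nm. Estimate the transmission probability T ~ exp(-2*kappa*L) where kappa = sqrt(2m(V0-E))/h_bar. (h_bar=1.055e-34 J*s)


V0 - E = 2.97 eV = 4.7579e-19 J
kappa = sqrt(2 * m * (V0-E)) / h_bar
= sqrt(2 * 9.109e-31 * 4.7579e-19) / 1.055e-34
= 8.8249e+09 /m
2*kappa*L = 2 * 8.8249e+09 * 1.45e-9
= 25.5921
T = exp(-25.5921) = 7.682568e-12

7.682568e-12


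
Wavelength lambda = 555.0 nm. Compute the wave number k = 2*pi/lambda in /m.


k = 2 * pi / lambda
= 6.2832 / (555.0e-9)
= 6.2832 / 5.5500e-07
= 1.1321e+07 /m

1.1321e+07


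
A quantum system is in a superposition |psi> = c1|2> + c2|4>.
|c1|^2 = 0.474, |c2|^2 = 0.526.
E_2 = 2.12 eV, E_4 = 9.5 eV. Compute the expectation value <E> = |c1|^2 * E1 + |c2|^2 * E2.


<E> = |c1|^2 * E1 + |c2|^2 * E2
= 0.474 * 2.12 + 0.526 * 9.5
= 1.0049 + 4.997
= 6.0019 eV

6.0019


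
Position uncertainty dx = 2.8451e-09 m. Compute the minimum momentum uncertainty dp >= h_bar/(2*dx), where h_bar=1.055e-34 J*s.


dp = h_bar / (2 * dx)
= 1.055e-34 / (2 * 2.8451e-09)
= 1.055e-34 / 5.6902e-09
= 1.8541e-26 kg*m/s

1.8541e-26


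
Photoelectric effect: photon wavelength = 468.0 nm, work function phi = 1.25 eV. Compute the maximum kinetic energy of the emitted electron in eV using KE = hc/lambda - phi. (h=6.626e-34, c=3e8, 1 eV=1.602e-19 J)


E_photon = hc / lambda
= (6.626e-34)(3e8) / (468.0e-9)
= 4.2474e-19 J
= 2.6513 eV
KE = E_photon - phi
= 2.6513 - 1.25
= 1.4013 eV

1.4013


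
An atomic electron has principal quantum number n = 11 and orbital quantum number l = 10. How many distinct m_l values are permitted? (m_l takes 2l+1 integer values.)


m_l ranges from -l to +l in integer steps
So m_l goes from -10 to +10
Count = 2l + 1 = 2*10 + 1
= 21

21


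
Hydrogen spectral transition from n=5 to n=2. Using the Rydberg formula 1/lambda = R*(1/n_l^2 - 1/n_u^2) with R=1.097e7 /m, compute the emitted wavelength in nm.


1/lambda = R * (1/n_l^2 - 1/n_u^2)
= 1.097e7 * (1/2^2 - 1/5^2)
= 1.097e7 * (0.25 - 0.04)
= 1.097e7 * 0.21
= 2.3037e+06 /m
lambda = 1 / 2.3037e+06 = 434.0843 nm

434.0843


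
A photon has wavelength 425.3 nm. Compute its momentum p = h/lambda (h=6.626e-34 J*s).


p = h / lambda
= 6.626e-34 / (425.3e-9)
= 6.626e-34 / 4.2530e-07
= 1.5580e-27 kg*m/s

1.5580e-27


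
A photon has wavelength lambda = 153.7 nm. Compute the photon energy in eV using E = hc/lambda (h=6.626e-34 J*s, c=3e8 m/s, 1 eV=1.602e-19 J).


E = hc / lambda
= (6.626e-34)(3e8) / (153.7e-9)
= 1.9878e-25 / 1.5370e-07
= 1.2933e-18 J
Converting to eV: 1.2933e-18 / 1.602e-19
= 8.073 eV

8.073


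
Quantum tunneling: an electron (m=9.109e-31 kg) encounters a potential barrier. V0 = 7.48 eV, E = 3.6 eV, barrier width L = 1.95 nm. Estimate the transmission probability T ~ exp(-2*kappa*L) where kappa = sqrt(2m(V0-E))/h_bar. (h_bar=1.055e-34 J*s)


V0 - E = 3.88 eV = 6.2158e-19 J
kappa = sqrt(2 * m * (V0-E)) / h_bar
= sqrt(2 * 9.109e-31 * 6.2158e-19) / 1.055e-34
= 1.0087e+10 /m
2*kappa*L = 2 * 1.0087e+10 * 1.95e-9
= 39.3378
T = exp(-39.3378) = 8.238125e-18

8.238125e-18


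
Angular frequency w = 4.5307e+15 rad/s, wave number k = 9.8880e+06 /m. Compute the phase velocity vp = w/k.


vp = w / k
= 4.5307e+15 / 9.8880e+06
= 4.5820e+08 m/s

4.5820e+08


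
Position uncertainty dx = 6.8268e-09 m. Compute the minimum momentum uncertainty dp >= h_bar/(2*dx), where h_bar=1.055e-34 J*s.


dp = h_bar / (2 * dx)
= 1.055e-34 / (2 * 6.8268e-09)
= 1.055e-34 / 1.3654e-08
= 7.7269e-27 kg*m/s

7.7269e-27


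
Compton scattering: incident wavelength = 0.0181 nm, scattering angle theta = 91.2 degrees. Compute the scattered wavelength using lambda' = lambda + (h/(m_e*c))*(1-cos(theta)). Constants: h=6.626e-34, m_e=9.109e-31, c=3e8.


Compton wavelength: h/(m_e*c) = 2.4247e-12 m
d_lambda = 2.4247e-12 * (1 - cos(91.2 deg))
= 2.4247e-12 * 1.020942
= 2.4755e-12 m = 0.002475 nm
lambda' = 0.0181 + 0.002475
= 0.020575 nm

0.020575


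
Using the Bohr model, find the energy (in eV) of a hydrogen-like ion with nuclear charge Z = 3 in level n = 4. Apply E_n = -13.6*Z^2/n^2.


E_n = -13.6 * Z^2 / n^2
= -13.6 * 3^2 / 4^2
= -13.6 * 9 / 16
= -7.65 eV

-7.65


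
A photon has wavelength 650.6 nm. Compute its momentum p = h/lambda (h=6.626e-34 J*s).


p = h / lambda
= 6.626e-34 / (650.6e-9)
= 6.626e-34 / 6.5060e-07
= 1.0184e-27 kg*m/s

1.0184e-27


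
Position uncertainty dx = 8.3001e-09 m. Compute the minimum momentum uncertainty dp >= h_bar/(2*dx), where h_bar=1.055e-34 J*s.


dp = h_bar / (2 * dx)
= 1.055e-34 / (2 * 8.3001e-09)
= 1.055e-34 / 1.6600e-08
= 6.3553e-27 kg*m/s

6.3553e-27


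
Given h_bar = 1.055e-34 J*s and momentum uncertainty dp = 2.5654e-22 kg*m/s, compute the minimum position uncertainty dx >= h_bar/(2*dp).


dx = h_bar / (2 * dp)
= 1.055e-34 / (2 * 2.5654e-22)
= 1.055e-34 / 5.1308e-22
= 2.0562e-13 m

2.0562e-13


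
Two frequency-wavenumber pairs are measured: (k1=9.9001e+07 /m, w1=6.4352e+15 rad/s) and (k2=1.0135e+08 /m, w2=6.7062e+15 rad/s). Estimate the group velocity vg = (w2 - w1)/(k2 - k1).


vg = (w2 - w1) / (k2 - k1)
= (6.7062e+15 - 6.4352e+15) / (1.0135e+08 - 9.9001e+07)
= 2.7100e+14 / 2.3490e+06
= 1.1537e+08 m/s

1.1537e+08


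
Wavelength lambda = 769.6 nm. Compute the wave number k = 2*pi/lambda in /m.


k = 2 * pi / lambda
= 6.2832 / (769.6e-9)
= 6.2832 / 7.6960e-07
= 8.1642e+06 /m

8.1642e+06


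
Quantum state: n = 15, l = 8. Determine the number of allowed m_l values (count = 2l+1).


m_l ranges from -l to +l in integer steps
So m_l goes from -8 to +8
Count = 2l + 1 = 2*8 + 1
= 17

17


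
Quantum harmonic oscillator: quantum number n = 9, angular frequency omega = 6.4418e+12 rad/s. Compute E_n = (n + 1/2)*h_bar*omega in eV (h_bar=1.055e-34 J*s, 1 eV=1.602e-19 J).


E = (n + 1/2) * h_bar * omega
= (9 + 0.5) * 1.055e-34 * 6.4418e+12
= 9.5 * 6.7961e-22
= 6.4563e-21 J
= 0.0403 eV

0.0403


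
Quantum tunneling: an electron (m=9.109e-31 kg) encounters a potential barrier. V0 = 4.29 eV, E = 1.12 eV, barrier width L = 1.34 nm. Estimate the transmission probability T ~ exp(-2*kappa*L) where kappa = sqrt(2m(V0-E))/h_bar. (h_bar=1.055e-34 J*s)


V0 - E = 3.17 eV = 5.0783e-19 J
kappa = sqrt(2 * m * (V0-E)) / h_bar
= sqrt(2 * 9.109e-31 * 5.0783e-19) / 1.055e-34
= 9.1171e+09 /m
2*kappa*L = 2 * 9.1171e+09 * 1.34e-9
= 24.4339
T = exp(-24.4339) = 2.446093e-11

2.446093e-11


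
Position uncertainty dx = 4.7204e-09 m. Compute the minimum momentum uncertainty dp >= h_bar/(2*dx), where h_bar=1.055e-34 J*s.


dp = h_bar / (2 * dx)
= 1.055e-34 / (2 * 4.7204e-09)
= 1.055e-34 / 9.4408e-09
= 1.1175e-26 kg*m/s

1.1175e-26


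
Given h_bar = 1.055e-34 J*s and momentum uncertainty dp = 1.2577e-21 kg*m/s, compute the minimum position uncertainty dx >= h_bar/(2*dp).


dx = h_bar / (2 * dp)
= 1.055e-34 / (2 * 1.2577e-21)
= 1.055e-34 / 2.5154e-21
= 4.1942e-14 m

4.1942e-14


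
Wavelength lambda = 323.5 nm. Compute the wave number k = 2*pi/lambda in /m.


k = 2 * pi / lambda
= 6.2832 / (323.5e-9)
= 6.2832 / 3.2350e-07
= 1.9423e+07 /m

1.9423e+07


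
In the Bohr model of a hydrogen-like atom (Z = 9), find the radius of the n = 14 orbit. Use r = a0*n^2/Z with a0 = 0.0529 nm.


r = a0 * n^2 / Z
= 0.0529 * 14^2 / 9
= 0.0529 * 196 / 9
= 1.152 nm

1.152


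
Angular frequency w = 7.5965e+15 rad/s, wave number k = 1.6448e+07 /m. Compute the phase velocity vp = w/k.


vp = w / k
= 7.5965e+15 / 1.6448e+07
= 4.6185e+08 m/s

4.6185e+08
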